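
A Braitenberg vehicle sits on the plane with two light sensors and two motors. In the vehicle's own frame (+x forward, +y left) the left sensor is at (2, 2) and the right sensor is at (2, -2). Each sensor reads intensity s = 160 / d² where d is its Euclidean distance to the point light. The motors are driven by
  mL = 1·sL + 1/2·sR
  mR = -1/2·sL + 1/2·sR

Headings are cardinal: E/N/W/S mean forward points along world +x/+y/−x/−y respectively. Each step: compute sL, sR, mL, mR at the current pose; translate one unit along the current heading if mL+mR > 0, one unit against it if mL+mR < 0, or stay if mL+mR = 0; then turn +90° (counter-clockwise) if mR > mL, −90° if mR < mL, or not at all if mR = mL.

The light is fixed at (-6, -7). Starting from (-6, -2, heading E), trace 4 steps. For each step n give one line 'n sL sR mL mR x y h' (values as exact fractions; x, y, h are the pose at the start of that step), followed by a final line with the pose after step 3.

n=0: pose=(-6,-2,E); sL=160/53, sR=160/13; mL=6320/689, mR=3200/689; mL+mR=9520/689 → advance +1; mR−mL=-240/53 → turn -1·90°
n=1: pose=(-5,-2,S); sL=80/9, sR=16; mL=152/9, mR=32/9; mL+mR=184/9 → advance +1; mR−mL=-40/3 → turn -1·90°
n=2: pose=(-5,-3,W); sL=32, sR=160/37; mL=1264/37, mR=-512/37; mL+mR=752/37 → advance +1; mR−mL=-48 → turn -1·90°
n=3: pose=(-6,-3,N); sL=4, sR=4; mL=6, mR=0; mL+mR=6 → advance +1; mR−mL=-6 → turn -1·90°

0 160/53 160/13 6320/689 3200/689 -6 -2 E
1 80/9 16 152/9 32/9 -5 -2 S
2 32 160/37 1264/37 -512/37 -5 -3 W
3 4 4 6 0 -6 -3 N
final -6 -2 E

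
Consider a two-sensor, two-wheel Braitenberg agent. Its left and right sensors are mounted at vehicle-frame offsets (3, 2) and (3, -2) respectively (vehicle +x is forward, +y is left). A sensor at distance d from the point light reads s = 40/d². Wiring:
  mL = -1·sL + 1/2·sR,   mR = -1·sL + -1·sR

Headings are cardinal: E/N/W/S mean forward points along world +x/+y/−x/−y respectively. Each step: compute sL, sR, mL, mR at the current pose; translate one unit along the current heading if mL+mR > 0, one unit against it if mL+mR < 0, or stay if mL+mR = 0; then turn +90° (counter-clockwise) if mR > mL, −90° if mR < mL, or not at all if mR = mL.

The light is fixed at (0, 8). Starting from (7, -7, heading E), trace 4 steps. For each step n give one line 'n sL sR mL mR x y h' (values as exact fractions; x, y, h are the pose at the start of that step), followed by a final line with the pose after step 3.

0 40/269 40/389 -10180/104641 -26320/104641 7 -7 E
1 10/97 2/17 -73/1649 -364/1649 6 -7 S
2 8/53 40/153 -164/8109 -3344/8109 6 -6 W
3 20/73 20/101 -1290/7373 -3480/7373 7 -6 N
final 7 -7 E

n=0: pose=(7,-7,E); sL=40/269, sR=40/389; mL=-10180/104641, mR=-26320/104641; mL+mR=-36500/104641 → advance -1; mR−mL=-60/389 → turn -1·90°
n=1: pose=(6,-7,S); sL=10/97, sR=2/17; mL=-73/1649, mR=-364/1649; mL+mR=-437/1649 → advance -1; mR−mL=-3/17 → turn -1·90°
n=2: pose=(6,-6,W); sL=8/53, sR=40/153; mL=-164/8109, mR=-3344/8109; mL+mR=-3508/8109 → advance -1; mR−mL=-20/51 → turn -1·90°
n=3: pose=(7,-6,N); sL=20/73, sR=20/101; mL=-1290/7373, mR=-3480/7373; mL+mR=-4770/7373 → advance -1; mR−mL=-30/101 → turn -1·90°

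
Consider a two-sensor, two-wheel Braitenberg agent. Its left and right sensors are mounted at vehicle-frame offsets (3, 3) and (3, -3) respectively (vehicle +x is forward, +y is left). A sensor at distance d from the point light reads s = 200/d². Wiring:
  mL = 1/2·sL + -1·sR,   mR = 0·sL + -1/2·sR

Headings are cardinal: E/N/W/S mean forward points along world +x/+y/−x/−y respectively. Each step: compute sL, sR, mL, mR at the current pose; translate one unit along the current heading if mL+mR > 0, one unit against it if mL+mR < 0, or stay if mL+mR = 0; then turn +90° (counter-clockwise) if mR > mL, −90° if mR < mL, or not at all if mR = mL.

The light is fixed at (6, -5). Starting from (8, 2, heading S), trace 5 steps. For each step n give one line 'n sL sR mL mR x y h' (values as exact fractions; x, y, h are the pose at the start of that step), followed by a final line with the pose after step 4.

0 200/41 200/17 -6500/697 -100/17 8 2 S
1 100/73 4 -242/73 -2 8 3 E
2 8/5 200/137 -452/685 -100/137 7 3 N
3 50/29 25/4 -625/116 -25/8 7 2 E
4 200/109 200/109 -100/109 -100/109 6 2 N
final 6 1 N

n=0: pose=(8,2,S); sL=200/41, sR=200/17; mL=-6500/697, mR=-100/17; mL+mR=-10600/697 → advance -1; mR−mL=2400/697 → turn +1·90°
n=1: pose=(8,3,E); sL=100/73, sR=4; mL=-242/73, mR=-2; mL+mR=-388/73 → advance -1; mR−mL=96/73 → turn +1·90°
n=2: pose=(7,3,N); sL=8/5, sR=200/137; mL=-452/685, mR=-100/137; mL+mR=-952/685 → advance -1; mR−mL=-48/685 → turn -1·90°
n=3: pose=(7,2,E); sL=50/29, sR=25/4; mL=-625/116, mR=-25/8; mL+mR=-1975/232 → advance -1; mR−mL=525/232 → turn +1·90°
n=4: pose=(6,2,N); sL=200/109, sR=200/109; mL=-100/109, mR=-100/109; mL+mR=-200/109 → advance -1; mR−mL=0 → turn +0·90°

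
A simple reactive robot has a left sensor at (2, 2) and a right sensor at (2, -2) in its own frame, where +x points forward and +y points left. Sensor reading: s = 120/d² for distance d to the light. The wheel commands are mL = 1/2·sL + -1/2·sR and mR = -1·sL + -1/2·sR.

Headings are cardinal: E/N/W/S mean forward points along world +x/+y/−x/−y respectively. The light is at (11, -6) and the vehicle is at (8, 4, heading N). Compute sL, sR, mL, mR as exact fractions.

left sensor world pos  = (6, 6); dL² = 169
right sensor world pos = (10, 6); dR² = 145
sL = 120/169 = 120/169
sR = 120/145 = 24/29
mL = 1/2·sL + -1/2·sR = -288/4901
mR = -1·sL + -1/2·sR = -5508/4901

120/169 24/29 -288/4901 -5508/4901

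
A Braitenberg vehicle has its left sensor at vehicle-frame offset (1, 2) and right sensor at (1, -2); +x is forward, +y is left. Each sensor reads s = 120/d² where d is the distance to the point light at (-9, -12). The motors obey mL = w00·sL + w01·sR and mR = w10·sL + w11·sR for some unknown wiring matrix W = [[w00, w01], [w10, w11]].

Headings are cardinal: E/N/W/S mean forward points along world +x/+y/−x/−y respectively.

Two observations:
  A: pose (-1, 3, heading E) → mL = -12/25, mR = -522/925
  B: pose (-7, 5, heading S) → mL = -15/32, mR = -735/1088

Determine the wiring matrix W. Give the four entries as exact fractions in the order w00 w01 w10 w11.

0 -1 -1 -1/2

obs A: pose=(-1,3,E) → sL=12/37, sR=12/25, mL=-12/25, mR=-522/925
obs B: pose=(-7,5,S) → sL=15/34, sR=15/32, mL=-15/32, mR=-735/1088
sensor matrix S = [[12/37, 12/25], [15/34, 15/32]]; det S = -1503/25160
solve [mL_A; mL_B] = S·[w00; w01] and [mR_A; mR_B] = S·[w10; w11]:
  w00 = 0, w01 = -1, w10 = -1, w11 = -1/2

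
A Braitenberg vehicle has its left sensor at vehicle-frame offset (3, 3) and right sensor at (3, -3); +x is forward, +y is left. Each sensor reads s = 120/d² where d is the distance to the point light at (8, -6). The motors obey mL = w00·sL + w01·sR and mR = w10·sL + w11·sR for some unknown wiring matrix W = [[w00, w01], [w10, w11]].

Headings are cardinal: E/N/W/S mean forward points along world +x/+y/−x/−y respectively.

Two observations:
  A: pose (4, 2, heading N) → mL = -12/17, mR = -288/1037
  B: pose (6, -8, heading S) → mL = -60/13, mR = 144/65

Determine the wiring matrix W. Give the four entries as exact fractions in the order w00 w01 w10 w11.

-1 0 1 -1

obs A: pose=(4,2,N) → sL=12/17, sR=60/61, mL=-12/17, mR=-288/1037
obs B: pose=(6,-8,S) → sL=60/13, sR=12/5, mL=-60/13, mR=144/65
sensor matrix S = [[12/17, 60/61], [60/13, 12/5]]; det S = -191808/67405
solve [mL_A; mL_B] = S·[w00; w01] and [mR_A; mR_B] = S·[w10; w11]:
  w00 = -1, w01 = 0, w10 = 1, w11 = -1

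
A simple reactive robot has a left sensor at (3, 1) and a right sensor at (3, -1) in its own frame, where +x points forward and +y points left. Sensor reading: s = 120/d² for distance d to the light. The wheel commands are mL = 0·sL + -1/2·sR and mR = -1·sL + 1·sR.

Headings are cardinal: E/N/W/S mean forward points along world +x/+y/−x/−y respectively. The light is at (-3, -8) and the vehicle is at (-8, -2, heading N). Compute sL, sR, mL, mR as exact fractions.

40/39 120/97 -60/97 800/3783

left sensor world pos  = (-9, 1); dL² = 117
right sensor world pos = (-7, 1); dR² = 97
sL = 120/117 = 40/39
sR = 120/97 = 120/97
mL = 0·sL + -1/2·sR = -60/97
mR = -1·sL + 1·sR = 800/3783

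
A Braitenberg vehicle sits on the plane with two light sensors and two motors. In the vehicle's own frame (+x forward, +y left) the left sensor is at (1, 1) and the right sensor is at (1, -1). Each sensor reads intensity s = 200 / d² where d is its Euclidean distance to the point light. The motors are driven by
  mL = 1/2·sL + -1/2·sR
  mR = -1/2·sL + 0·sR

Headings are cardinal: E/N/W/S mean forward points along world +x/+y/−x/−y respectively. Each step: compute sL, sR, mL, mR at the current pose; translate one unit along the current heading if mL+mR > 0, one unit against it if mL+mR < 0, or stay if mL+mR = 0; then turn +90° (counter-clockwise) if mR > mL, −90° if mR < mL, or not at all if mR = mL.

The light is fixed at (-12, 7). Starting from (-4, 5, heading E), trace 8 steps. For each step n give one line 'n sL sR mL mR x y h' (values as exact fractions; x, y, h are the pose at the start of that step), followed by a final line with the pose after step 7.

0 100/41 20/9 40/369 -50/41 -4 5 E
1 200/73 40/9 -560/657 -100/73 -5 5 S
2 5 50/9 -5/18 -5/2 -5 6 W
3 200/49 200/81 3200/3969 -100/49 -4 6 N
4 100/41 20/9 40/369 -50/41 -4 5 E
5 200/73 40/9 -560/657 -100/73 -5 5 S
6 5 50/9 -5/18 -5/2 -5 6 W
7 200/49 200/81 3200/3969 -100/49 -4 6 N
final -4 5 E

n=0: pose=(-4,5,E); sL=100/41, sR=20/9; mL=40/369, mR=-50/41; mL+mR=-10/9 → advance -1; mR−mL=-490/369 → turn -1·90°
n=1: pose=(-5,5,S); sL=200/73, sR=40/9; mL=-560/657, mR=-100/73; mL+mR=-20/9 → advance -1; mR−mL=-340/657 → turn -1·90°
n=2: pose=(-5,6,W); sL=5, sR=50/9; mL=-5/18, mR=-5/2; mL+mR=-25/9 → advance -1; mR−mL=-20/9 → turn -1·90°
n=3: pose=(-4,6,N); sL=200/49, sR=200/81; mL=3200/3969, mR=-100/49; mL+mR=-100/81 → advance -1; mR−mL=-11300/3969 → turn -1·90°
n=4: pose=(-4,5,E); sL=100/41, sR=20/9; mL=40/369, mR=-50/41; mL+mR=-10/9 → advance -1; mR−mL=-490/369 → turn -1·90°
n=5: pose=(-5,5,S); sL=200/73, sR=40/9; mL=-560/657, mR=-100/73; mL+mR=-20/9 → advance -1; mR−mL=-340/657 → turn -1·90°
n=6: pose=(-5,6,W); sL=5, sR=50/9; mL=-5/18, mR=-5/2; mL+mR=-25/9 → advance -1; mR−mL=-20/9 → turn -1·90°
n=7: pose=(-4,6,N); sL=200/49, sR=200/81; mL=3200/3969, mR=-100/49; mL+mR=-100/81 → advance -1; mR−mL=-11300/3969 → turn -1·90°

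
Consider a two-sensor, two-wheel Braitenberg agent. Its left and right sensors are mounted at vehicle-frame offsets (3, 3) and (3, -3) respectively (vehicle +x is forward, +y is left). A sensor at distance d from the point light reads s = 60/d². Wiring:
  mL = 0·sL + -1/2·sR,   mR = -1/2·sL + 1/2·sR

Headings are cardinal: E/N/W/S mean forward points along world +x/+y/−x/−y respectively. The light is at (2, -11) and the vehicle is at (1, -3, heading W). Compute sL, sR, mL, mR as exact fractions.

60/41 60/137 -30/137 -2880/5617

left sensor world pos  = (-2, -6); dL² = 41
right sensor world pos = (-2, 0); dR² = 137
sL = 60/41 = 60/41
sR = 60/137 = 60/137
mL = 0·sL + -1/2·sR = -30/137
mR = -1/2·sL + 1/2·sR = -2880/5617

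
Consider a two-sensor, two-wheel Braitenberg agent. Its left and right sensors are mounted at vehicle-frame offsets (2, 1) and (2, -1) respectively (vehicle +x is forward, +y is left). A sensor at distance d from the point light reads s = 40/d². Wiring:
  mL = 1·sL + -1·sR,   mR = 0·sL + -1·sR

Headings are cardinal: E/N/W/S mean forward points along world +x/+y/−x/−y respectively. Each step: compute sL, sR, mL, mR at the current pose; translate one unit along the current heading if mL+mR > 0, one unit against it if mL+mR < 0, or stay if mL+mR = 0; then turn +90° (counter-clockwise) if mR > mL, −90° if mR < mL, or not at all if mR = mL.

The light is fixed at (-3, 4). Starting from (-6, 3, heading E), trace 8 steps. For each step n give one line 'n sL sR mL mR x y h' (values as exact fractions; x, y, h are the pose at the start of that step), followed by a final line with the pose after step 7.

n=0: pose=(-6,3,E); sL=40, sR=8; mL=32, mR=-8; mL+mR=24 → advance +1; mR−mL=-40 → turn -1·90°
n=1: pose=(-5,3,S); sL=4, sR=20/9; mL=16/9, mR=-20/9; mL+mR=-4/9 → advance -1; mR−mL=-4 → turn -1·90°
n=2: pose=(-5,4,W); sL=40/17, sR=40/17; mL=0, mR=-40/17; mL+mR=-40/17 → advance -1; mR−mL=-40/17 → turn -1·90°
n=3: pose=(-4,4,N); sL=5, sR=10; mL=-5, mR=-10; mL+mR=-15 → advance -1; mR−mL=-5 → turn -1·90°
n=4: pose=(-4,3,E); sL=40, sR=8; mL=32, mR=-8; mL+mR=24 → advance +1; mR−mL=-40 → turn -1·90°
n=5: pose=(-3,3,S); sL=4, sR=4; mL=0, mR=-4; mL+mR=-4 → advance -1; mR−mL=-4 → turn -1·90°
n=6: pose=(-3,4,W); sL=8, sR=8; mL=0, mR=-8; mL+mR=-8 → advance -1; mR−mL=-8 → turn -1·90°
n=7: pose=(-2,4,N); sL=10, sR=5; mL=5, mR=-5; mL+mR=0 → advance +0; mR−mL=-10 → turn -1·90°

0 40 8 32 -8 -6 3 E
1 4 20/9 16/9 -20/9 -5 3 S
2 40/17 40/17 0 -40/17 -5 4 W
3 5 10 -5 -10 -4 4 N
4 40 8 32 -8 -4 3 E
5 4 4 0 -4 -3 3 S
6 8 8 0 -8 -3 4 W
7 10 5 5 -5 -2 4 N
final -2 4 E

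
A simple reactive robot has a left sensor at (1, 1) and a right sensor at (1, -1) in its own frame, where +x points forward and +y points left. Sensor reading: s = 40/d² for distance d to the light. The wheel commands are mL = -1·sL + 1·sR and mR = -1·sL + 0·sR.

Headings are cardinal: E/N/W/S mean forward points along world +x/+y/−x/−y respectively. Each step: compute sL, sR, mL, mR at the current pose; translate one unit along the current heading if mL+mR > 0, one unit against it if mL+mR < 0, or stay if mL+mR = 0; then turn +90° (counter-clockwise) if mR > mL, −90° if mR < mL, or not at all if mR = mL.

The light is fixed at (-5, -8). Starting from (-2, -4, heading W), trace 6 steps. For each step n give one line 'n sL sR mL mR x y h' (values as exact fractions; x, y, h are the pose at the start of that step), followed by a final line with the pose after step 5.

0 40/13 40/29 -640/377 -40/13 -2 -4 W
1 20/17 4/5 -32/85 -20/17 -1 -4 N
2 40/41 40/29 480/1189 -40/41 -1 -5 E
3 2 5 3 -2 -2 -5 S
4 8 40/13 -64/13 -8 -2 -6 W
5 20/9 20/17 -160/153 -20/9 -1 -6 N
final -1 -7 E

n=0: pose=(-2,-4,W); sL=40/13, sR=40/29; mL=-640/377, mR=-40/13; mL+mR=-1800/377 → advance -1; mR−mL=-40/29 → turn -1·90°
n=1: pose=(-1,-4,N); sL=20/17, sR=4/5; mL=-32/85, mR=-20/17; mL+mR=-132/85 → advance -1; mR−mL=-4/5 → turn -1·90°
n=2: pose=(-1,-5,E); sL=40/41, sR=40/29; mL=480/1189, mR=-40/41; mL+mR=-680/1189 → advance -1; mR−mL=-40/29 → turn -1·90°
n=3: pose=(-2,-5,S); sL=2, sR=5; mL=3, mR=-2; mL+mR=1 → advance +1; mR−mL=-5 → turn -1·90°
n=4: pose=(-2,-6,W); sL=8, sR=40/13; mL=-64/13, mR=-8; mL+mR=-168/13 → advance -1; mR−mL=-40/13 → turn -1·90°
n=5: pose=(-1,-6,N); sL=20/9, sR=20/17; mL=-160/153, mR=-20/9; mL+mR=-500/153 → advance -1; mR−mL=-20/17 → turn -1·90°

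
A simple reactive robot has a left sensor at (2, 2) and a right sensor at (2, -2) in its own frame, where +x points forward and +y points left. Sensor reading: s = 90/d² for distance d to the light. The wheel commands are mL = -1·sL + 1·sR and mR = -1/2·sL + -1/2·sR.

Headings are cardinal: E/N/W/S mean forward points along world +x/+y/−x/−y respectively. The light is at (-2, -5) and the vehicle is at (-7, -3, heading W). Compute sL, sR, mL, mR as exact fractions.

90/49 18/13 -288/637 -1026/637

left sensor world pos  = (-9, -5); dL² = 49
right sensor world pos = (-9, -1); dR² = 65
sL = 90/49 = 90/49
sR = 90/65 = 18/13
mL = -1·sL + 1·sR = -288/637
mR = -1/2·sL + -1/2·sR = -1026/637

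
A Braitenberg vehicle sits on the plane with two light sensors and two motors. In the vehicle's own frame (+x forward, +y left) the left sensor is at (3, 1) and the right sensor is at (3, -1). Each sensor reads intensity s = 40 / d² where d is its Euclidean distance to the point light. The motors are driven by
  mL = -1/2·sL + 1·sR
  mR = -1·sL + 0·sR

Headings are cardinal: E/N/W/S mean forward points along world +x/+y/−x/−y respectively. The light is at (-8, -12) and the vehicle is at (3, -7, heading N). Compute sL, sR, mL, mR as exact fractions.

10/41 5/26 75/1066 -10/41

left sensor world pos  = (2, -4); dL² = 164
right sensor world pos = (4, -4); dR² = 208
sL = 40/164 = 10/41
sR = 40/208 = 5/26
mL = -1/2·sL + 1·sR = 75/1066
mR = -1·sL + 0·sR = -10/41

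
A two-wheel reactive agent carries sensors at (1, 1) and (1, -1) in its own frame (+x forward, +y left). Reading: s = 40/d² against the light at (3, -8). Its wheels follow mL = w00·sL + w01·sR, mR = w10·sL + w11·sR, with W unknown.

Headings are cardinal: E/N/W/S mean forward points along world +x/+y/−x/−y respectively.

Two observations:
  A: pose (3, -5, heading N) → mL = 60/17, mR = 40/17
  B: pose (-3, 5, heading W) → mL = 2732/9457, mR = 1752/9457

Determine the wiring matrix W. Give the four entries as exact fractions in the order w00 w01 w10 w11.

1 1/2 1/2 1/2

obs A: pose=(3,-5,N) → sL=40/17, sR=40/17, mL=60/17, mR=40/17
obs B: pose=(-3,5,W) → sL=40/193, sR=8/49, mL=2732/9457, mR=1752/9457
sensor matrix S = [[40/17, 40/17], [40/193, 8/49]]; det S = -16640/160769
solve [mL_A; mL_B] = S·[w00; w01] and [mR_A; mR_B] = S·[w10; w11]:
  w00 = 1, w01 = 1/2, w10 = 1/2, w11 = 1/2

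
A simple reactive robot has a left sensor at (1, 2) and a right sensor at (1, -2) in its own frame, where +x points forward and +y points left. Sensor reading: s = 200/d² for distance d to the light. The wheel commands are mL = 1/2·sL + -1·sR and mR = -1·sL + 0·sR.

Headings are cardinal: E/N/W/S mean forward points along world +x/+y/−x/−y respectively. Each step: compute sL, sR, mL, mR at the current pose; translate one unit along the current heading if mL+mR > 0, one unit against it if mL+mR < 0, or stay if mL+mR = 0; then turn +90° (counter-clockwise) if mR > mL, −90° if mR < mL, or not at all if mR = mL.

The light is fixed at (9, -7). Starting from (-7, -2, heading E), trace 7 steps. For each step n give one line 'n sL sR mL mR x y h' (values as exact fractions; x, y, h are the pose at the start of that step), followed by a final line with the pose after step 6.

0 100/137 100/117 -7850/16029 -100/137 -7 -2 E
1 200/241 200/377 -10500/90857 -200/241 -8 -2 S
2 10/17 50/97 -365/1649 -10/17 -8 -1 W
3 200/373 40/49 -10020/18277 -200/373 -7 -1 N
4 100/149 100/169 -6450/25181 -100/149 -7 -2 W
5 8/13 40/41 -356/533 -8/13 -6 -2 N
6 10/13 50/73 -285/949 -10/13 -6 -3 W
final -5 -3 N

n=0: pose=(-7,-2,E); sL=100/137, sR=100/117; mL=-7850/16029, mR=-100/137; mL+mR=-19550/16029 → advance -1; mR−mL=-3850/16029 → turn -1·90°
n=1: pose=(-8,-2,S); sL=200/241, sR=200/377; mL=-10500/90857, mR=-200/241; mL+mR=-85900/90857 → advance -1; mR−mL=-64900/90857 → turn -1·90°
n=2: pose=(-8,-1,W); sL=10/17, sR=50/97; mL=-365/1649, mR=-10/17; mL+mR=-1335/1649 → advance -1; mR−mL=-605/1649 → turn -1·90°
n=3: pose=(-7,-1,N); sL=200/373, sR=40/49; mL=-10020/18277, mR=-200/373; mL+mR=-19820/18277 → advance -1; mR−mL=220/18277 → turn +1·90°
n=4: pose=(-7,-2,W); sL=100/149, sR=100/169; mL=-6450/25181, mR=-100/149; mL+mR=-23350/25181 → advance -1; mR−mL=-10450/25181 → turn -1·90°
n=5: pose=(-6,-2,N); sL=8/13, sR=40/41; mL=-356/533, mR=-8/13; mL+mR=-684/533 → advance -1; mR−mL=28/533 → turn +1·90°
n=6: pose=(-6,-3,W); sL=10/13, sR=50/73; mL=-285/949, mR=-10/13; mL+mR=-1015/949 → advance -1; mR−mL=-445/949 → turn -1·90°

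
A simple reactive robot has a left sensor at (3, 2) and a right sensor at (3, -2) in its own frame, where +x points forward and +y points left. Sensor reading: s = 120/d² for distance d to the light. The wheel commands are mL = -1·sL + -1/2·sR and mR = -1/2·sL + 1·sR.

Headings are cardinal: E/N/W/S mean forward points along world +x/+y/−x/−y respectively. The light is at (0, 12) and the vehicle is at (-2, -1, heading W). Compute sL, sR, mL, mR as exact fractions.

12/25 60/73 -1626/1825 1062/1825

left sensor world pos  = (-5, -3); dL² = 250
right sensor world pos = (-5, 1); dR² = 146
sL = 120/250 = 12/25
sR = 120/146 = 60/73
mL = -1·sL + -1/2·sR = -1626/1825
mR = -1/2·sL + 1·sR = 1062/1825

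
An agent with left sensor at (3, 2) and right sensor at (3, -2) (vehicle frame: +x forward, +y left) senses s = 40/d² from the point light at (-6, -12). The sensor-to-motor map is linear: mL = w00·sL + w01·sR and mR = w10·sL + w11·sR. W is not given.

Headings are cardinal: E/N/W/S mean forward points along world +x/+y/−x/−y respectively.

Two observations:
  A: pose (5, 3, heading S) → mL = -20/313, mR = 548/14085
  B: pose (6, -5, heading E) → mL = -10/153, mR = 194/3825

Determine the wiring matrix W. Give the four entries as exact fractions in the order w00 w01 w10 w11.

obs A: pose=(5,3,S) → sL=40/313, sR=8/45, mL=-20/313, mR=548/14085
obs B: pose=(6,-5,E) → sL=20/153, sR=4/25, mL=-10/153, mR=194/3825
sensor matrix S = [[40/313, 8/45], [20/153, 4/25]]; det S = -6016/2155005
solve [mL_A; mL_B] = S·[w00; w01] and [mR_A; mR_B] = S·[w10; w11]:
  w00 = -1/2, w01 = 0, w10 = 1, w11 = -1/2

-1/2 0 1 -1/2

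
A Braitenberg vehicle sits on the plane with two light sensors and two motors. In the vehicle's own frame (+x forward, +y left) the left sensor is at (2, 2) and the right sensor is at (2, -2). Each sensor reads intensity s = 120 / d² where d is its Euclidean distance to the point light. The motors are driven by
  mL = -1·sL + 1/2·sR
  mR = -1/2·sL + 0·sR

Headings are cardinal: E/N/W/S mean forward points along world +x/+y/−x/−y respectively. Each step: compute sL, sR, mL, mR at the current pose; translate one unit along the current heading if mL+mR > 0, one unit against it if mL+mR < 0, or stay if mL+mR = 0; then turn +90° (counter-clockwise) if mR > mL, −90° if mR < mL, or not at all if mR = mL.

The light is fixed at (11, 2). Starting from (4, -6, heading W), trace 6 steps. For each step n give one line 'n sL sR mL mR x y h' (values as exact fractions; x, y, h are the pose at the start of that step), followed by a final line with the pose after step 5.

n=0: pose=(4,-6,W); sL=120/181, sR=40/39; mL=-1060/7059, mR=-60/181; mL+mR=-3400/7059 → advance -1; mR−mL=-1280/7059 → turn -1·90°
n=1: pose=(5,-6,N); sL=6/5, sR=30/13; mL=-3/65, mR=-3/5; mL+mR=-42/65 → advance -1; mR−mL=-36/65 → turn -1·90°
n=2: pose=(5,-7,E); sL=24/13, sR=120/137; mL=-2508/1781, mR=-12/13; mL+mR=-4152/1781 → advance -1; mR−mL=864/1781 → turn +1·90°
n=3: pose=(4,-7,N); sL=12/13, sR=60/37; mL=-54/481, mR=-6/13; mL+mR=-276/481 → advance -1; mR−mL=-168/481 → turn -1·90°
n=4: pose=(4,-8,E); sL=120/89, sR=120/169; mL=-14940/15041, mR=-60/89; mL+mR=-25080/15041 → advance -1; mR−mL=4800/15041 → turn +1·90°
n=5: pose=(3,-8,N); sL=30/41, sR=6/5; mL=-27/205, mR=-15/41; mL+mR=-102/205 → advance -1; mR−mL=-48/205 → turn -1·90°

0 120/181 40/39 -1060/7059 -60/181 4 -6 W
1 6/5 30/13 -3/65 -3/5 5 -6 N
2 24/13 120/137 -2508/1781 -12/13 5 -7 E
3 12/13 60/37 -54/481 -6/13 4 -7 N
4 120/89 120/169 -14940/15041 -60/89 4 -8 E
5 30/41 6/5 -27/205 -15/41 3 -8 N
final 3 -9 E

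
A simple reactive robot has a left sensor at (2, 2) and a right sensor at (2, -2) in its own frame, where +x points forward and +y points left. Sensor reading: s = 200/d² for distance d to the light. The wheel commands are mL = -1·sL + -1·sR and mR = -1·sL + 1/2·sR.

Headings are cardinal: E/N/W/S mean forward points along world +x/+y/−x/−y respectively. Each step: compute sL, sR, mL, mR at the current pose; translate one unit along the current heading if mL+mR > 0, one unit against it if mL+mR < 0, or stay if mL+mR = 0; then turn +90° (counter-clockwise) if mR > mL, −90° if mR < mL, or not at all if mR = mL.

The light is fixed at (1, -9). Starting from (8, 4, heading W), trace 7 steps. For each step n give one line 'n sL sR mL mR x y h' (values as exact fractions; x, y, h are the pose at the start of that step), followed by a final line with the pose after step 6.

0 100/73 4/5 -792/365 -354/365 8 4 W
1 200/221 200/157 -75600/34697 -9300/34697 9 4 S
2 50/89 50/61 -7500/5429 -825/5429 9 5 E
3 200/281 200/337 -123600/94697 -39300/94697 8 5 N
4 100/73 4/5 -792/365 -354/365 8 4 W
5 200/221 200/157 -75600/34697 -9300/34697 9 4 S
6 50/89 50/61 -7500/5429 -825/5429 9 5 E
final 8 5 N

n=0: pose=(8,4,W); sL=100/73, sR=4/5; mL=-792/365, mR=-354/365; mL+mR=-1146/365 → advance -1; mR−mL=6/5 → turn +1·90°
n=1: pose=(9,4,S); sL=200/221, sR=200/157; mL=-75600/34697, mR=-9300/34697; mL+mR=-84900/34697 → advance -1; mR−mL=300/157 → turn +1·90°
n=2: pose=(9,5,E); sL=50/89, sR=50/61; mL=-7500/5429, mR=-825/5429; mL+mR=-8325/5429 → advance -1; mR−mL=75/61 → turn +1·90°
n=3: pose=(8,5,N); sL=200/281, sR=200/337; mL=-123600/94697, mR=-39300/94697; mL+mR=-162900/94697 → advance -1; mR−mL=300/337 → turn +1·90°
n=4: pose=(8,4,W); sL=100/73, sR=4/5; mL=-792/365, mR=-354/365; mL+mR=-1146/365 → advance -1; mR−mL=6/5 → turn +1·90°
n=5: pose=(9,4,S); sL=200/221, sR=200/157; mL=-75600/34697, mR=-9300/34697; mL+mR=-84900/34697 → advance -1; mR−mL=300/157 → turn +1·90°
n=6: pose=(9,5,E); sL=50/89, sR=50/61; mL=-7500/5429, mR=-825/5429; mL+mR=-8325/5429 → advance -1; mR−mL=75/61 → turn +1·90°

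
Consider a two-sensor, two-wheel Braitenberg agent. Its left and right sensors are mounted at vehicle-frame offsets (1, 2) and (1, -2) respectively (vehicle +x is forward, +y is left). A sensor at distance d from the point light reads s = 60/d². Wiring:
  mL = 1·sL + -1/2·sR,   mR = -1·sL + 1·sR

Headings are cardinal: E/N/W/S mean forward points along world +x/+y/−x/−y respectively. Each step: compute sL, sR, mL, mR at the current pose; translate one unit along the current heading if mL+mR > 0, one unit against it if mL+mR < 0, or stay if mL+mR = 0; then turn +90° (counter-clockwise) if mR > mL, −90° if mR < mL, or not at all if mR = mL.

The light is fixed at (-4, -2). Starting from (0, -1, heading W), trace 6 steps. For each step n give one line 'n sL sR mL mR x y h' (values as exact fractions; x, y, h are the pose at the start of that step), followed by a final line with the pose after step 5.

n=0: pose=(0,-1,W); sL=6, sR=10/3; mL=13/3, mR=-8/3; mL+mR=5/3 → advance +1; mR−mL=-7 → turn -1·90°
n=1: pose=(-1,-1,N); sL=12, sR=60/29; mL=318/29, mR=-288/29; mL+mR=30/29 → advance +1; mR−mL=-606/29 → turn -1·90°
n=2: pose=(-1,0,E); sL=15/8, sR=15/4; mL=0, mR=15/8; mL+mR=15/8 → advance +1; mR−mL=15/8 → turn +1·90°
n=3: pose=(0,0,N); sL=60/13, sR=4/3; mL=154/39, mR=-128/39; mL+mR=2/3 → advance +1; mR−mL=-94/13 → turn -1·90°
n=4: pose=(0,1,E); sL=6/5, sR=30/13; mL=3/65, mR=72/65; mL+mR=15/13 → advance +1; mR−mL=69/65 → turn +1·90°
n=5: pose=(1,1,N); sL=12/5, sR=12/13; mL=126/65, mR=-96/65; mL+mR=6/13 → advance +1; mR−mL=-222/65 → turn -1·90°

0 6 10/3 13/3 -8/3 0 -1 W
1 12 60/29 318/29 -288/29 -1 -1 N
2 15/8 15/4 0 15/8 -1 0 E
3 60/13 4/3 154/39 -128/39 0 0 N
4 6/5 30/13 3/65 72/65 0 1 E
5 12/5 12/13 126/65 -96/65 1 1 N
final 1 2 E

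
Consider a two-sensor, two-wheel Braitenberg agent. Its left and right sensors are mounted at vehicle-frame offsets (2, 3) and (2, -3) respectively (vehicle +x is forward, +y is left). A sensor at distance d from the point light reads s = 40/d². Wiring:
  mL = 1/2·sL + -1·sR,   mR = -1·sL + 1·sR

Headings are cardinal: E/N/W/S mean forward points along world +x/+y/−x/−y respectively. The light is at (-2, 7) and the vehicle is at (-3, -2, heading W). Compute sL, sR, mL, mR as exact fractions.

40/153 8/9 -116/153 32/51

left sensor world pos  = (-5, -5); dL² = 153
right sensor world pos = (-5, 1); dR² = 45
sL = 40/153 = 40/153
sR = 40/45 = 8/9
mL = 1/2·sL + -1·sR = -116/153
mR = -1·sL + 1·sR = 32/51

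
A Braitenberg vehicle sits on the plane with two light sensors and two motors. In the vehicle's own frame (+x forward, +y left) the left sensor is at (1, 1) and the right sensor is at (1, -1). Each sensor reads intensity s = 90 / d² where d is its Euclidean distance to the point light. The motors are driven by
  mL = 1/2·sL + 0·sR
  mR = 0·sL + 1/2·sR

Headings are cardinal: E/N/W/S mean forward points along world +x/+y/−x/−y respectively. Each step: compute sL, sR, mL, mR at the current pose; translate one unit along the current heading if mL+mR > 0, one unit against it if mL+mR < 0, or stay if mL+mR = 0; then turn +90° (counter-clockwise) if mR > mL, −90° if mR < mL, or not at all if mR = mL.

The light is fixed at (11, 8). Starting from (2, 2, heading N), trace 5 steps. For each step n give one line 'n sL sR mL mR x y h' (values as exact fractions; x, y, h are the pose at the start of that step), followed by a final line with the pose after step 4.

n=0: pose=(2,2,N); sL=18/25, sR=90/89; mL=9/25, mR=45/89; mL+mR=1926/2225 → advance +1; mR−mL=324/2225 → turn +1·90°
n=1: pose=(2,3,W); sL=45/68, sR=45/58; mL=45/136, mR=45/116; mL+mR=2835/3944 → advance +1; mR−mL=225/3944 → turn +1·90°
n=2: pose=(1,3,S); sL=10/13, sR=90/157; mL=5/13, mR=45/157; mL+mR=1370/2041 → advance +1; mR−mL=-200/2041 → turn -1·90°
n=3: pose=(1,2,W); sL=9/17, sR=45/73; mL=9/34, mR=45/146; mL+mR=711/1241 → advance +1; mR−mL=54/1241 → turn +1·90°
n=4: pose=(0,2,S); sL=90/149, sR=90/193; mL=45/149, mR=45/193; mL+mR=15390/28757 → advance +1; mR−mL=-1980/28757 → turn -1·90°

0 18/25 90/89 9/25 45/89 2 2 N
1 45/68 45/58 45/136 45/116 2 3 W
2 10/13 90/157 5/13 45/157 1 3 S
3 9/17 45/73 9/34 45/146 1 2 W
4 90/149 90/193 45/149 45/193 0 2 S
final 0 1 W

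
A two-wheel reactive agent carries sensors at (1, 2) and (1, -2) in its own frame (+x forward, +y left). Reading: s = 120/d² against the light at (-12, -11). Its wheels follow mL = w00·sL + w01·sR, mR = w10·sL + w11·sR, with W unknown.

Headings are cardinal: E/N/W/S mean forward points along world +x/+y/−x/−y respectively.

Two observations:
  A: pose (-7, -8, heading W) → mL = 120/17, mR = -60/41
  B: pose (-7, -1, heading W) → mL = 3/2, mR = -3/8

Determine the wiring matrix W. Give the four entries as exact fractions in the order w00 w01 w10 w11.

1 0 0 -1/2

obs A: pose=(-7,-8,W) → sL=120/17, sR=120/41, mL=120/17, mR=-60/41
obs B: pose=(-7,-1,W) → sL=3/2, sR=3/4, mL=3/2, mR=-3/8
sensor matrix S = [[120/17, 120/41], [3/2, 3/4]]; det S = 630/697
solve [mL_A; mL_B] = S·[w00; w01] and [mR_A; mR_B] = S·[w10; w11]:
  w00 = 1, w01 = 0, w10 = 0, w11 = -1/2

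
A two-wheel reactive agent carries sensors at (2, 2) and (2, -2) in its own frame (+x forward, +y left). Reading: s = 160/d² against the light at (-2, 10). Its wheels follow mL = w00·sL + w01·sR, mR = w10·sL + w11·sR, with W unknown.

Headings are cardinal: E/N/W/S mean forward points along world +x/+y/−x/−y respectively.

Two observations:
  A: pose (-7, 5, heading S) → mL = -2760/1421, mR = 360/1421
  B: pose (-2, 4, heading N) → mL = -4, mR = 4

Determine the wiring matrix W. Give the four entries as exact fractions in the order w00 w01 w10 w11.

obs A: pose=(-7,5,S) → sL=80/29, sR=80/49, mL=-2760/1421, mR=360/1421
obs B: pose=(-2,4,N) → sL=8, sR=8, mL=-4, mR=4
sensor matrix S = [[80/29, 80/49], [8, 8]]; det S = 12800/1421
solve [mL_A; mL_B] = S·[w00; w01] and [mR_A; mR_B] = S·[w10; w11]:
  w00 = -1, w01 = 1/2, w10 = -1/2, w11 = 1

-1 1/2 -1/2 1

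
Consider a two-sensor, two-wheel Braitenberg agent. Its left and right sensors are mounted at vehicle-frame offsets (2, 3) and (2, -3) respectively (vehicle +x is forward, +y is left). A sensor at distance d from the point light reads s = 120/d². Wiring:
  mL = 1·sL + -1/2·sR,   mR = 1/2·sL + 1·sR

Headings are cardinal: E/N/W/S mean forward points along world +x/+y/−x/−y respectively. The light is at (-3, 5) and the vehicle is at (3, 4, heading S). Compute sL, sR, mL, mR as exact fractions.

4/3 20/3 -2 22/3

left sensor world pos  = (6, 2); dL² = 90
right sensor world pos = (0, 2); dR² = 18
sL = 120/90 = 4/3
sR = 120/18 = 20/3
mL = 1·sL + -1/2·sR = -2
mR = 1/2·sL + 1·sR = 22/3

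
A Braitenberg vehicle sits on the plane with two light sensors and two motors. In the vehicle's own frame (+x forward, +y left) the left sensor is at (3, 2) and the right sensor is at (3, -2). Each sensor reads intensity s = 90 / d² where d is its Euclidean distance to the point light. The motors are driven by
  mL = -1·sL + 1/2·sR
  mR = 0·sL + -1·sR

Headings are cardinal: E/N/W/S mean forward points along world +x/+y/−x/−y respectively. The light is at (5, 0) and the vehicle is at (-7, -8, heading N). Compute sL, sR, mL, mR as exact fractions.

left sensor world pos  = (-9, -5); dL² = 221
right sensor world pos = (-5, -5); dR² = 125
sL = 90/221 = 90/221
sR = 90/125 = 18/25
mL = -1·sL + 1/2·sR = -261/5525
mR = 0·sL + -1·sR = -18/25

90/221 18/25 -261/5525 -18/25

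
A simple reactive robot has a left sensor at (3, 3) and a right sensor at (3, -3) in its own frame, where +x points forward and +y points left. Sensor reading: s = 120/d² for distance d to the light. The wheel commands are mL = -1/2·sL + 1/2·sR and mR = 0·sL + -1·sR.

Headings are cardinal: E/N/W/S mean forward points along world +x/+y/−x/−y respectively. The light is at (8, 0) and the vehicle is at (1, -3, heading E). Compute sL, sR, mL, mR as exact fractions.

left sensor world pos  = (4, 0); dL² = 16
right sensor world pos = (4, -6); dR² = 52
sL = 120/16 = 15/2
sR = 120/52 = 30/13
mL = -1/2·sL + 1/2·sR = -135/52
mR = 0·sL + -1·sR = -30/13

15/2 30/13 -135/52 -30/13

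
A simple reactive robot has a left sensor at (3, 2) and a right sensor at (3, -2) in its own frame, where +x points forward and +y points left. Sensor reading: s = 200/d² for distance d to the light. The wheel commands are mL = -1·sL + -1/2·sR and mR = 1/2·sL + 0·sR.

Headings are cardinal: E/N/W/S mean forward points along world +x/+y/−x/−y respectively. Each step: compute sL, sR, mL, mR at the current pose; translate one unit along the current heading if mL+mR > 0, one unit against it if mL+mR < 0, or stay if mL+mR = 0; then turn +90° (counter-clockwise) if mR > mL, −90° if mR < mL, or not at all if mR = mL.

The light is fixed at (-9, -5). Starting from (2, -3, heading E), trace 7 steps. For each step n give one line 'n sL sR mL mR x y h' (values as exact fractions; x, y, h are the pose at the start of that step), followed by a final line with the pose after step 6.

n=0: pose=(2,-3,E); sL=50/53, sR=50/49; mL=-3775/2597, mR=25/53; mL+mR=-2550/2597 → advance -1; mR−mL=5000/2597 → turn +1·90°
n=1: pose=(1,-3,N); sL=200/89, sR=200/169; mL=-42700/15041, mR=100/89; mL+mR=-25800/15041 → advance -1; mR−mL=59600/15041 → turn +1·90°
n=2: pose=(1,-4,W); sL=4, sR=100/29; mL=-166/29, mR=2; mL+mR=-108/29 → advance -1; mR−mL=224/29 → turn +1·90°
n=3: pose=(2,-4,S); sL=200/173, sR=40/17; mL=-6860/2941, mR=100/173; mL+mR=-5160/2941 → advance -1; mR−mL=8560/2941 → turn +1·90°
n=4: pose=(2,-3,E); sL=50/53, sR=50/49; mL=-3775/2597, mR=25/53; mL+mR=-2550/2597 → advance -1; mR−mL=5000/2597 → turn +1·90°
n=5: pose=(1,-3,N); sL=200/89, sR=200/169; mL=-42700/15041, mR=100/89; mL+mR=-25800/15041 → advance -1; mR−mL=59600/15041 → turn +1·90°
n=6: pose=(1,-4,W); sL=4, sR=100/29; mL=-166/29, mR=2; mL+mR=-108/29 → advance -1; mR−mL=224/29 → turn +1·90°

0 50/53 50/49 -3775/2597 25/53 2 -3 E
1 200/89 200/169 -42700/15041 100/89 1 -3 N
2 4 100/29 -166/29 2 1 -4 W
3 200/173 40/17 -6860/2941 100/173 2 -4 S
4 50/53 50/49 -3775/2597 25/53 2 -3 E
5 200/89 200/169 -42700/15041 100/89 1 -3 N
6 4 100/29 -166/29 2 1 -4 W
final 2 -4 S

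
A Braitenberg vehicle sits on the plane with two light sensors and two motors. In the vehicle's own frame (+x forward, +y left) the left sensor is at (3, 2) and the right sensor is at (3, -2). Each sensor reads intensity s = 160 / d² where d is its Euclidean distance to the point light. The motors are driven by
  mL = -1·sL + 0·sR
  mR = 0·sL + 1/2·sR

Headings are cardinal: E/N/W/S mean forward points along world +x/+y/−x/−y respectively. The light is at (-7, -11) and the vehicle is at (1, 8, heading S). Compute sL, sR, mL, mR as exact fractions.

left sensor world pos  = (3, 5); dL² = 356
right sensor world pos = (-1, 5); dR² = 292
sL = 160/356 = 40/89
sR = 160/292 = 40/73
mL = -1·sL + 0·sR = -40/89
mR = 0·sL + 1/2·sR = 20/73

40/89 40/73 -40/89 20/73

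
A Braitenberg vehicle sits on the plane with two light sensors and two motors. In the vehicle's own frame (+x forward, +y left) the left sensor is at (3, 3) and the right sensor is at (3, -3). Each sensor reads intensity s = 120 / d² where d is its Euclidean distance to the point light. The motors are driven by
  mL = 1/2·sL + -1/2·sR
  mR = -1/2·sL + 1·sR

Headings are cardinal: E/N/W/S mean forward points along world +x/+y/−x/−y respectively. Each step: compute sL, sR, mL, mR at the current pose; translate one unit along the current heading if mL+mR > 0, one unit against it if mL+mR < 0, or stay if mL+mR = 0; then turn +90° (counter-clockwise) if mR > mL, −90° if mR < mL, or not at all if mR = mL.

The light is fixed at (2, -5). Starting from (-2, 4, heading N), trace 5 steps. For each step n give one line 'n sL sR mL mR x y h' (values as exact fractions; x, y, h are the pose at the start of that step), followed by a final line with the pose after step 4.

n=0: pose=(-2,4,N); sL=120/193, sR=24/29; mL=-576/5597, mR=2892/5597; mL+mR=12/29 → advance +1; mR−mL=3468/5597 → turn +1·90°
n=1: pose=(-2,5,W); sL=60/49, sR=60/109; mL=1800/5341, mR=-330/5341; mL+mR=30/109 → advance +1; mR−mL=-2130/5341 → turn -1·90°
n=2: pose=(-3,5,N); sL=120/233, sR=120/173; mL=-3600/40309, mR=17580/40309; mL+mR=60/173 → advance +1; mR−mL=21180/40309 → turn +1·90°
n=3: pose=(-3,6,W); sL=15/16, sR=6/13; mL=99/416, mR=-3/416; mL+mR=3/13 → advance +1; mR−mL=-51/208 → turn -1·90°
n=4: pose=(-4,6,N); sL=120/277, sR=24/41; mL=-864/11357, mR=4188/11357; mL+mR=12/41 → advance +1; mR−mL=5052/11357 → turn +1·90°

0 120/193 24/29 -576/5597 2892/5597 -2 4 N
1 60/49 60/109 1800/5341 -330/5341 -2 5 W
2 120/233 120/173 -3600/40309 17580/40309 -3 5 N
3 15/16 6/13 99/416 -3/416 -3 6 W
4 120/277 24/41 -864/11357 4188/11357 -4 6 N
final -4 7 W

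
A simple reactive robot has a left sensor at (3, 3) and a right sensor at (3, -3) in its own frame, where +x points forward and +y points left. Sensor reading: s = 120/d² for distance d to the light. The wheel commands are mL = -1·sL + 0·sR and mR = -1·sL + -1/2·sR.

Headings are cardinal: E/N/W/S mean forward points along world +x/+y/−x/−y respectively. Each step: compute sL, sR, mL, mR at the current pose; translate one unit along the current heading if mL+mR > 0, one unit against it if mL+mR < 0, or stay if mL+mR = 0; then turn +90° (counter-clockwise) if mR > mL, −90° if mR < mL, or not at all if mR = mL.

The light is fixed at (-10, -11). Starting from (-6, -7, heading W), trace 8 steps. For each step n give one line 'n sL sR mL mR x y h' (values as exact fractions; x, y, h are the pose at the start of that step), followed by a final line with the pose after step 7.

0 60 12/5 -60 -306/5 -6 -7 W
1 120/53 120/113 -120/53 -16740/5989 -5 -7 N
2 6/5 15/8 -6/5 -171/80 -5 -8 E
3 120/49 120 -120/49 -3060/49 -6 -8 S
4 60 12/5 -60 -306/5 -6 -7 W
5 120/53 120/113 -120/53 -16740/5989 -5 -7 N
6 6/5 15/8 -6/5 -171/80 -5 -8 E
7 120/49 120 -120/49 -3060/49 -6 -8 S
final -6 -7 W

n=0: pose=(-6,-7,W); sL=60, sR=12/5; mL=-60, mR=-306/5; mL+mR=-606/5 → advance -1; mR−mL=-6/5 → turn -1·90°
n=1: pose=(-5,-7,N); sL=120/53, sR=120/113; mL=-120/53, mR=-16740/5989; mL+mR=-30300/5989 → advance -1; mR−mL=-60/113 → turn -1·90°
n=2: pose=(-5,-8,E); sL=6/5, sR=15/8; mL=-6/5, mR=-171/80; mL+mR=-267/80 → advance -1; mR−mL=-15/16 → turn -1·90°
n=3: pose=(-6,-8,S); sL=120/49, sR=120; mL=-120/49, mR=-3060/49; mL+mR=-3180/49 → advance -1; mR−mL=-60 → turn -1·90°
n=4: pose=(-6,-7,W); sL=60, sR=12/5; mL=-60, mR=-306/5; mL+mR=-606/5 → advance -1; mR−mL=-6/5 → turn -1·90°
n=5: pose=(-5,-7,N); sL=120/53, sR=120/113; mL=-120/53, mR=-16740/5989; mL+mR=-30300/5989 → advance -1; mR−mL=-60/113 → turn -1·90°
n=6: pose=(-5,-8,E); sL=6/5, sR=15/8; mL=-6/5, mR=-171/80; mL+mR=-267/80 → advance -1; mR−mL=-15/16 → turn -1·90°
n=7: pose=(-6,-8,S); sL=120/49, sR=120; mL=-120/49, mR=-3060/49; mL+mR=-3180/49 → advance -1; mR−mL=-60 → turn -1·90°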